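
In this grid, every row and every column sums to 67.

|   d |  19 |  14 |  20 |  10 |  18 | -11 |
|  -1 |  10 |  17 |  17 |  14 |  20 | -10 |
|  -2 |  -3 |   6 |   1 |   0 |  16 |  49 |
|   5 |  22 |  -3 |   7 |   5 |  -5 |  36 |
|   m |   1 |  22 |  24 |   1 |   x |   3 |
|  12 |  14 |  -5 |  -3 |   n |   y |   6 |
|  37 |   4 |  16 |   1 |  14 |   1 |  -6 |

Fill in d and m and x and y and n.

d = -3, m = 19, x = -3, y = 20, n = 23

Row 1: 19 + 14 + 20 + 10 + 18 − 11 = 70, so its missing entry is 67 − 70 = -3.
Column 1: -3 − 1 − 2 + 5 + 12 + 37 = 48, so its missing entry is 67 − 48 = 19.
Column 5: 10 + 14 + 0 + 5 + 1 + 14 = 44, so its missing entry is 67 − 44 = 23.
Row 6: 12 + 14 − 5 − 3 + 23 + 6 = 47, so its missing entry is 67 − 47 = 20.
Row 5: 19 + 1 + 22 + 24 + 1 + 3 = 70, so its missing entry is 67 − 70 = -3.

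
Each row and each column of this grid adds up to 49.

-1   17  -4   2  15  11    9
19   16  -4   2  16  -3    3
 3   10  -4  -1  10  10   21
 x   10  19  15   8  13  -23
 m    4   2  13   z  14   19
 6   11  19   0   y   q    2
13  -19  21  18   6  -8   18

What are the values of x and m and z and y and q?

Column 6 has 11 − 3 + 10 + 13 + 14 − 8 = 37; the blank must be 49 − 37 = 12.
Row 6 has 6 + 11 + 19 + 0 + 12 + 2 = 50; the blank must be 49 − 50 = -1.
Column 5 has 15 + 16 + 10 + 8 − 1 + 6 = 54; the blank must be 49 − 54 = -5.
Row 5 has 4 + 2 + 13 − 5 + 14 + 19 = 47; the blank must be 49 − 47 = 2.
Row 4 has 10 + 19 + 15 + 8 + 13 − 23 = 42; the blank must be 49 − 42 = 7.

x = 7, m = 2, z = -5, y = -1, q = 12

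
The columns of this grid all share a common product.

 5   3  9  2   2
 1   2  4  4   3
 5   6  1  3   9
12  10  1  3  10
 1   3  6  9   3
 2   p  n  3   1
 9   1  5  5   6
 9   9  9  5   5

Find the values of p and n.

Columns 4 and 5 each multiply to 48600, so every column has product 48600.
Column 2: 3×2×6×10×3×1×9 = 9720, so the missing entry is 48600 ÷ 9720 = 5.
Column 3: 9×4×1×1×6×5×9 = 9720, so the missing entry is 48600 ÷ 9720 = 5.

p = 5, n = 5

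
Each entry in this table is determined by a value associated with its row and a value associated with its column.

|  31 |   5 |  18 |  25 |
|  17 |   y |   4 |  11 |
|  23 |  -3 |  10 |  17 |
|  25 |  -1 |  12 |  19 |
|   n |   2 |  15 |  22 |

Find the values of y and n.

y = -9, n = 28

The difference between any two rows is the same in every column — this is an addition table with the headers hidden.
Row 2 minus row 1 is 11 − 25 = -14, so its entry in column 2 is 5 + (-14) = -9.
Row 5 minus row 1 is 22 − 25 = -3, so its entry in column 1 is 31 + (-3) = 28.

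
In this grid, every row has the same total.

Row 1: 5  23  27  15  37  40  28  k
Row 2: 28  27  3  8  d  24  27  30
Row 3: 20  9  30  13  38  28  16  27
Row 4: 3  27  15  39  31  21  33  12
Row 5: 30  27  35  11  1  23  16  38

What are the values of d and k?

d = 34, k = 6

Row 4 sums to 181 and so does row 5; that's the common total.
In row 2 the known cells total 147, leaving 181 − 147 = 34.
In row 1 the known cells total 175, leaving 181 − 175 = 6.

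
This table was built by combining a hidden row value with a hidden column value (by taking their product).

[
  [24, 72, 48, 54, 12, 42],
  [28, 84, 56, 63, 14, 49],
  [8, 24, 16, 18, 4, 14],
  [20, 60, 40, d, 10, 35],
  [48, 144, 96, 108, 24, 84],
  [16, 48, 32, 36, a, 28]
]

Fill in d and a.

d = 45, a = 8

Each row is a constant multiple of every other row — this is a multiplication table with the headers hidden.
Row 4 is 40/48 = 5/6 times row 1, so its entry in column 4 is 54 × 5/6 = 45.
Row 6 is 32/48 = 2/3 times row 1, so its entry in column 5 is 12 × 2/3 = 8.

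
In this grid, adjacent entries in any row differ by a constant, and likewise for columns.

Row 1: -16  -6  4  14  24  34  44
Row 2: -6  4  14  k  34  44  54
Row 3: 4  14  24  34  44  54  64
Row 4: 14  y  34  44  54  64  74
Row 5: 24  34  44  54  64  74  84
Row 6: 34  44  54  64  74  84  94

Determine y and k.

y = 24, k = 24

Along each row the entries change by 10 per step; down each column they change by 10.
Row 4: from 14 at column 1, stepping by 10 to column 2 gives 24.
Row 2: from -6 at column 1, stepping by 10 to column 4 gives 24.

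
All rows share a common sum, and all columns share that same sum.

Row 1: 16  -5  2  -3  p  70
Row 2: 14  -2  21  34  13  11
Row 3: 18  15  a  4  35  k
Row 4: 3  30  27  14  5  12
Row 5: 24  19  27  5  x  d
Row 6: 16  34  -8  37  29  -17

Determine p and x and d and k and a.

Rows 2 and 4 both sum to 91, so that's the common total.
Row 1: 16 − 5 + 2 − 3 + 70 = 80, so its missing entry is 91 − 80 = 11.
Column 5: 11 + 13 + 35 + 5 + 29 = 93, so its missing entry is 91 − 93 = -2.
Row 5: 24 + 19 + 27 + 5 − 2 = 73, so its missing entry is 91 − 73 = 18.
Column 3: 2 + 21 + 27 + 27 − 8 = 69, so its missing entry is 91 − 69 = 22.
Row 3: 18 + 15 + 22 + 4 + 35 = 94, so its missing entry is 91 − 94 = -3.

p = 11, x = -2, d = 18, k = -3, a = 22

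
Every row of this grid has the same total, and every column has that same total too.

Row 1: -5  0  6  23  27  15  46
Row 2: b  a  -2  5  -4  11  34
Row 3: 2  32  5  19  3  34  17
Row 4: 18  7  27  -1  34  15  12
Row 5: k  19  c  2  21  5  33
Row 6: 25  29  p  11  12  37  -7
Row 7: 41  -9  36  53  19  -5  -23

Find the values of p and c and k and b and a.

Rows 1 and 3 both sum to 112, so that's the common total.
Column 2: 0 + 32 + 7 + 19 + 29 − 9 = 78, so its missing entry is 112 − 78 = 34.
Row 2: 34 − 2 + 5 − 4 + 11 + 34 = 78, so its missing entry is 112 − 78 = 34.
Column 1: -5 + 34 + 2 + 18 + 25 + 41 = 115, so its missing entry is 112 − 115 = -3.
Row 5: -3 + 19 + 2 + 21 + 5 + 33 = 77, so its missing entry is 112 − 77 = 35.
Row 6: 25 + 29 + 11 + 12 + 37 − 7 = 107, so its missing entry is 112 − 107 = 5.

p = 5, c = 35, k = -3, b = 34, a = 34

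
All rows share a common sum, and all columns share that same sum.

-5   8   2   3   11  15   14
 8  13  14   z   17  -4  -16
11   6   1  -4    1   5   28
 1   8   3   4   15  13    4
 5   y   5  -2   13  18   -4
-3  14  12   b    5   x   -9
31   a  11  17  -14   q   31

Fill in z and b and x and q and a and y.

Rows 1 and 3 both sum to 48, so that's the common total.
Row 5 has 5 + 5 − 2 + 13 + 18 − 4 = 35; the blank must be 48 − 35 = 13.
Column 2 has 8 + 13 + 6 + 8 + 13 + 14 = 62; the blank must be 48 − 62 = -14.
Row 7 has 31 − 14 + 11 + 17 − 14 + 31 = 62; the blank must be 48 − 62 = -14.
Column 6 has 15 − 4 + 5 + 13 + 18 − 14 = 33; the blank must be 48 − 33 = 15.
Row 6 has -3 + 14 + 12 + 5 + 15 − 9 = 34; the blank must be 48 − 34 = 14.
Row 2 has 8 + 13 + 14 + 17 − 4 − 16 = 32; the blank must be 48 − 32 = 16.

z = 16, b = 14, x = 15, q = -14, a = -14, y = 13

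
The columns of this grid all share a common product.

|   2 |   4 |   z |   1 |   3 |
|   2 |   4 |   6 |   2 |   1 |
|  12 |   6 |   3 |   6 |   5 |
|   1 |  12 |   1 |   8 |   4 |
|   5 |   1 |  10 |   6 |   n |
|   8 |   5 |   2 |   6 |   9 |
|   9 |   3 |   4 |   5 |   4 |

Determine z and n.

z = 12, n = 8

Columns 1 and 2 each multiply to 17280, so every column has product 17280.
Column 3: 6×3×1×10×2×4 = 1440, so the missing entry is 17280 ÷ 1440 = 12.
Column 5: 3×1×5×4×9×4 = 2160, so the missing entry is 17280 ÷ 2160 = 8.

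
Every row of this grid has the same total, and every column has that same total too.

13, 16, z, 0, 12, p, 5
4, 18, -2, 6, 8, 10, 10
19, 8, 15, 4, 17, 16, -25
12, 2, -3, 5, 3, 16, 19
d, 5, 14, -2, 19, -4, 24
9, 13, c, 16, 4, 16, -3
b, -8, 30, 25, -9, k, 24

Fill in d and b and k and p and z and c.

d = -2, b = -1, k = -7, p = 7, z = 1, c = -1

Rows 2 and 3 both sum to 54, so that's the common total.
The known cells in row 5 total 56, leaving 54 − 56 = -2 for the blank.
The known cells in column 1 total 55, leaving 54 − 55 = -1 for the blank.
The known cells in row 7 total 61, leaving 54 − 61 = -7 for the blank.
The known cells in column 6 total 47, leaving 54 − 47 = 7 for the blank.
The known cells in row 1 total 53, leaving 54 − 53 = 1 for the blank.
The known cells in row 6 total 55, leaving 54 − 55 = -1 for the blank.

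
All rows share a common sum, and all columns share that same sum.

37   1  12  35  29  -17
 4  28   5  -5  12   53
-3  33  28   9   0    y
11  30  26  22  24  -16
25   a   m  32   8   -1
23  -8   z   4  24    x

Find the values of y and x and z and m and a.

y = 30, x = 48, z = 6, m = 20, a = 13

Rows 1 and 2 both sum to 97, so that's the common total.
Row 3: -3 + 33 + 28 + 9 + 0 = 67, so its missing entry is 97 − 67 = 30.
Column 6: -17 + 53 + 30 − 16 − 1 = 49, so its missing entry is 97 − 49 = 48.
Column 2: 1 + 28 + 33 + 30 − 8 = 84, so its missing entry is 97 − 84 = 13.
Row 5: 25 + 13 + 32 + 8 − 1 = 77, so its missing entry is 97 − 77 = 20.
Row 6: 23 − 8 + 4 + 24 + 48 = 91, so its missing entry is 97 − 91 = 6.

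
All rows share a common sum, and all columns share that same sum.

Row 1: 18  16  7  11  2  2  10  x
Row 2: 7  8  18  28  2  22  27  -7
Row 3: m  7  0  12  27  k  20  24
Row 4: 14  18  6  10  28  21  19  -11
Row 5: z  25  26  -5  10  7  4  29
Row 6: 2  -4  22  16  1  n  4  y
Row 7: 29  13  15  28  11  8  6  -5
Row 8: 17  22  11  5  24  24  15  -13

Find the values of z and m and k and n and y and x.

z = 9, m = 9, k = 6, n = 15, y = 49, x = 39

Rows 2 and 4 both sum to 105, so that's the common total.
The known cells in row 1 total 66, leaving 105 − 66 = 39 for the blank.
The known cells in row 5 total 96, leaving 105 − 96 = 9 for the blank.
The known cells in column 1 total 96, leaving 105 − 96 = 9 for the blank.
The known cells in column 8 total 56, leaving 105 − 56 = 49 for the blank.
The known cells in row 6 total 90, leaving 105 − 90 = 15 for the blank.
The known cells in row 3 total 99, leaving 105 − 99 = 6 for the blank.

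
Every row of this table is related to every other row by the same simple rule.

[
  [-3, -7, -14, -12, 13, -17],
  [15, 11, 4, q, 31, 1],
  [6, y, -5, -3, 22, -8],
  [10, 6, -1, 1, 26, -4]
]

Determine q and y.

q = 6, y = 2

The difference between any two rows is the same in every column — this is an addition table with the headers hidden.
Row 2 minus row 1 is 1 − (-17) = 18, so its entry in column 4 is -12 + 18 = 6.
Row 3 minus row 1 is -8 − (-17) = 9, so its entry in column 2 is -7 + 9 = 2.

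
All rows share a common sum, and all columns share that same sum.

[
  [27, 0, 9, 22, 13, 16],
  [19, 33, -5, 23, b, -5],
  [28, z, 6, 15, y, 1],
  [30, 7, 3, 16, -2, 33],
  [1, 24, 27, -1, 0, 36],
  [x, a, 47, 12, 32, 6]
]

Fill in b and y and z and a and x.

Rows 1 and 4 both sum to 87, so that's the common total.
Row 2 has 19 + 33 − 5 + 23 − 5 = 65; the blank must be 87 − 65 = 22.
Column 5 has 13 + 22 − 2 + 0 + 32 = 65; the blank must be 87 − 65 = 22.
Row 3 has 28 + 6 + 15 + 22 + 1 = 72; the blank must be 87 − 72 = 15.
Column 2 has 0 + 33 + 15 + 7 + 24 = 79; the blank must be 87 − 79 = 8.
Row 6 has 8 + 47 + 12 + 32 + 6 = 105; the blank must be 87 − 105 = -18.

b = 22, y = 22, z = 15, a = 8, x = -18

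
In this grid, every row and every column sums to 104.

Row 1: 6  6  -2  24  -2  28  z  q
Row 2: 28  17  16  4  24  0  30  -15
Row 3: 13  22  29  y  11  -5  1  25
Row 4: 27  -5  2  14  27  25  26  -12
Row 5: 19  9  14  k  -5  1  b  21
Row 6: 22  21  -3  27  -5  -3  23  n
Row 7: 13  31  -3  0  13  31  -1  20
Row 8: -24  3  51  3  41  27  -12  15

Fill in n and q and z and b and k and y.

n = 22, q = 28, z = 16, b = 21, k = 24, y = 8

The known cells in row 6 total 82, leaving 104 − 82 = 22 for the blank.
The known cells in column 8 total 76, leaving 104 − 76 = 28 for the blank.
The known cells in row 1 total 88, leaving 104 − 88 = 16 for the blank.
The known cells in column 7 total 83, leaving 104 − 83 = 21 for the blank.
The known cells in row 5 total 80, leaving 104 − 80 = 24 for the blank.
The known cells in row 3 total 96, leaving 104 − 96 = 8 for the blank.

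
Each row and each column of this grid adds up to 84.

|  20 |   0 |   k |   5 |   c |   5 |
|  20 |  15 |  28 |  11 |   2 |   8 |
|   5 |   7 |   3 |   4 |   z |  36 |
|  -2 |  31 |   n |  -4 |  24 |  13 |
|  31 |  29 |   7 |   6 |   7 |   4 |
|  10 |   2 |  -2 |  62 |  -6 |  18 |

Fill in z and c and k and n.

The known cells in row 3 total 55, leaving 84 − 55 = 29 for the blank.
The known cells in column 5 total 56, leaving 84 − 56 = 28 for the blank.
The known cells in row 4 total 62, leaving 84 − 62 = 22 for the blank.
The known cells in row 1 total 58, leaving 84 − 58 = 26 for the blank.

z = 29, c = 28, k = 26, n = 22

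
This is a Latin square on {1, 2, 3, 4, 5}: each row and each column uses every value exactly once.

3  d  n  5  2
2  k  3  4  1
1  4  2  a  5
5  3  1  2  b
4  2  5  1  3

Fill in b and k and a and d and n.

b = 4, k = 5, a = 3, d = 1, n = 4

At (row 4, col 5): row 4 already has {1, 2, 3, 5}, so the value is 4.
For row 2, column 2: row 2 already has {1, 2, 3, 4}; that leaves 5.
Cell (1,2): column 2 already has {2, 3, 4, 5} → 1.
At (row 3, col 4): row 3 already has {1, 2, 4, 5}, so the value is 3.
At (row 1, col 3): row 1 already has {1, 2, 3, 5}, so the value is 4.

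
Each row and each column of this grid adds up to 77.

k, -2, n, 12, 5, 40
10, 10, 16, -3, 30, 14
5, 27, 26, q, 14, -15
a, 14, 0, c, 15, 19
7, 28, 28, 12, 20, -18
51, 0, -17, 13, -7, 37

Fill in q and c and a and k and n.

Row 3 has 5 + 27 + 26 + 14 − 15 = 57; the blank must be 77 − 57 = 20.
Column 3 has 16 + 26 + 0 + 28 − 17 = 53; the blank must be 77 − 53 = 24.
Row 1 has -2 + 24 + 12 + 5 + 40 = 79; the blank must be 77 − 79 = -2.
Column 1 has -2 + 10 + 5 + 7 + 51 = 71; the blank must be 77 − 71 = 6.
Row 4 has 6 + 14 + 0 + 15 + 19 = 54; the blank must be 77 − 54 = 23.

q = 20, c = 23, a = 6, k = -2, n = 24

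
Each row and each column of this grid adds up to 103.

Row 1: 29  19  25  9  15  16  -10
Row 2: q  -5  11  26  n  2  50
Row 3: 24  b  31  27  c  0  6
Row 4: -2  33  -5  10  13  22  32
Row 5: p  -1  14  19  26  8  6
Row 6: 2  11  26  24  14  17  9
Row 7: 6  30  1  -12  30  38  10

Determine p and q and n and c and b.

The known cells in row 5 total 72, leaving 103 − 72 = 31 for the blank.
The known cells in column 2 total 87, leaving 103 − 87 = 16 for the blank.
The known cells in row 3 total 104, leaving 103 − 104 = -1 for the blank.
The known cells in column 5 total 97, leaving 103 − 97 = 6 for the blank.
The known cells in row 2 total 90, leaving 103 − 90 = 13 for the blank.

p = 31, q = 13, n = 6, c = -1, b = 16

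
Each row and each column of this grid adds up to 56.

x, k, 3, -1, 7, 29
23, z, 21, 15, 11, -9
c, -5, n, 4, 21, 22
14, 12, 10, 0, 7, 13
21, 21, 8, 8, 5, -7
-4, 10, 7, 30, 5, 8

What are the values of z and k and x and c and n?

z = -5, k = 23, x = -5, c = 7, n = 7

Row 2: 23 + 21 + 15 + 11 − 9 = 61, so its missing entry is 56 − 61 = -5.
Column 2: -5 − 5 + 12 + 21 + 10 = 33, so its missing entry is 56 − 33 = 23.
Row 1: 23 + 3 − 1 + 7 + 29 = 61, so its missing entry is 56 − 61 = -5.
Column 1: -5 + 23 + 14 + 21 − 4 = 49, so its missing entry is 56 − 49 = 7.
Row 3: 7 − 5 + 4 + 21 + 22 = 49, so its missing entry is 56 − 49 = 7.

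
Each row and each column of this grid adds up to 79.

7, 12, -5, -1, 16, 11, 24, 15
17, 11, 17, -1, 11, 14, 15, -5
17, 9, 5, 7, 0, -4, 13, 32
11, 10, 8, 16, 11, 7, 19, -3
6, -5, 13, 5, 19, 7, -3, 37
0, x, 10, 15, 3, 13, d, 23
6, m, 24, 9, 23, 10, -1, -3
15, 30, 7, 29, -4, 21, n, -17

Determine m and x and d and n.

Row 7: 6 + 24 + 9 + 23 + 10 − 1 − 3 = 68, so its missing entry is 79 − 68 = 11.
Column 2: 12 + 11 + 9 + 10 − 5 + 11 + 30 = 78, so its missing entry is 79 − 78 = 1.
Row 6: 0 + 1 + 10 + 15 + 3 + 13 + 23 = 65, so its missing entry is 79 − 65 = 14.
Row 8: 15 + 30 + 7 + 29 − 4 + 21 − 17 = 81, so its missing entry is 79 − 81 = -2.

m = 11, x = 1, d = 14, n = -2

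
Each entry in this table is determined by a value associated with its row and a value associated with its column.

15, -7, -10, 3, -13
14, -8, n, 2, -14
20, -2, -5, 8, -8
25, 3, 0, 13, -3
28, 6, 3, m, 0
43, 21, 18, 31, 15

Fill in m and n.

The difference between any two rows is the same in every column — this is an addition table with the headers hidden.
Row 5 minus row 1 is 28 − 15 = 13, so its entry in column 4 is 3 + 13 = 16.
Row 2 minus row 1 is 14 − 15 = -1, so its entry in column 3 is -10 + (-1) = -11.

m = 16, n = -11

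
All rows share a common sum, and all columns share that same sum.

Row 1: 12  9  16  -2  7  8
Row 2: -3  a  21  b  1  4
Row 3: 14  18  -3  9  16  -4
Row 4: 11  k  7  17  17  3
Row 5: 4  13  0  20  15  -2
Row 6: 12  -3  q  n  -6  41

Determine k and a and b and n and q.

k = -5, a = 18, b = 9, n = -3, q = 9

Rows 1 and 3 both sum to 50, so that's the common total.
Row 4: 11 + 7 + 17 + 17 + 3 = 55, so its missing entry is 50 − 55 = -5.
Column 2: 9 + 18 − 5 + 13 − 3 = 32, so its missing entry is 50 − 32 = 18.
Row 2: -3 + 18 + 21 + 1 + 4 = 41, so its missing entry is 50 − 41 = 9.
Column 4: -2 + 9 + 9 + 17 + 20 = 53, so its missing entry is 50 − 53 = -3.
Row 6: 12 − 3 − 3 − 6 + 41 = 41, so its missing entry is 50 − 41 = 9.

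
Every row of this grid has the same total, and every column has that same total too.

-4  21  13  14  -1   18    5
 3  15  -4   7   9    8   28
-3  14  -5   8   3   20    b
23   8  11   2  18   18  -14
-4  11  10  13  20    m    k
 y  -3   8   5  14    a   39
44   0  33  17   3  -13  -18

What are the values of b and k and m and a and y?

Rows 1 and 2 both sum to 66, so that's the common total.
The known cells in row 3 total 37, leaving 66 − 37 = 29 for the blank.
The known cells in column 7 total 69, leaving 66 − 69 = -3 for the blank.
The known cells in row 5 total 47, leaving 66 − 47 = 19 for the blank.
The known cells in column 6 total 70, leaving 66 − 70 = -4 for the blank.
The known cells in row 6 total 59, leaving 66 − 59 = 7 for the blank.

b = 29, k = -3, m = 19, a = -4, y = 7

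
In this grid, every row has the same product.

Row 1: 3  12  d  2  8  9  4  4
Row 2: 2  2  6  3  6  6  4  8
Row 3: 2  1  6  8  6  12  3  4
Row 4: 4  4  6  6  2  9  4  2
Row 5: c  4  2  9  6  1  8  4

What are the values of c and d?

Rows 3 and 4 each multiply to 82944, so every row has product 82944.
Row 5: 4×2×9×6×1×8×4 = 13824, so the missing entry is 82944 ÷ 13824 = 6.
Row 1: 3×12×2×8×9×4×4 = 82944, so the missing entry is 82944 ÷ 82944 = 1.

c = 6, d = 1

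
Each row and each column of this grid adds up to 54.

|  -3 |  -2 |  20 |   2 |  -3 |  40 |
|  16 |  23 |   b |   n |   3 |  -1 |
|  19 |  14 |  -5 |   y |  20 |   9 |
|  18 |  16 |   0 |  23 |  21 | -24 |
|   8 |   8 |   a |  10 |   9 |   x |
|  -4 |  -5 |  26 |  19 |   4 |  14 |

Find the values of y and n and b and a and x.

y = -3, n = 3, b = 10, a = 3, x = 16

The known cells in row 3 total 57, leaving 54 − 57 = -3 for the blank.
The known cells in column 6 total 38, leaving 54 − 38 = 16 for the blank.
The known cells in row 5 total 51, leaving 54 − 51 = 3 for the blank.
The known cells in column 3 total 44, leaving 54 − 44 = 10 for the blank.
The known cells in row 2 total 51, leaving 54 − 51 = 3 for the blank.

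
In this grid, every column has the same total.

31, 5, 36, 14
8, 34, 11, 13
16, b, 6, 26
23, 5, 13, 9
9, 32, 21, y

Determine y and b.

y = 25, b = 11

Column 1 sums to 87 and so does column 3; that's the common total.
In column 4 the known cells total 62, leaving 87 − 62 = 25.
In column 2 the known cells total 76, leaving 87 − 76 = 11.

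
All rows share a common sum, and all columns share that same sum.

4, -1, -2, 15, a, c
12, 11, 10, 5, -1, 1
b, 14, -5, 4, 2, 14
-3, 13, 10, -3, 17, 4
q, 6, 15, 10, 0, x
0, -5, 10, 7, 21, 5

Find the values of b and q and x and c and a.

Rows 2 and 4 both sum to 38, so that's the common total.
The known cells in column 5 total 39, leaving 38 − 39 = -1 for the blank.
The known cells in row 3 total 29, leaving 38 − 29 = 9 for the blank.
The known cells in column 1 total 22, leaving 38 − 22 = 16 for the blank.
The known cells in row 5 total 47, leaving 38 − 47 = -9 for the blank.
The known cells in row 1 total 15, leaving 38 − 15 = 23 for the blank.

b = 9, q = 16, x = -9, c = 23, a = -1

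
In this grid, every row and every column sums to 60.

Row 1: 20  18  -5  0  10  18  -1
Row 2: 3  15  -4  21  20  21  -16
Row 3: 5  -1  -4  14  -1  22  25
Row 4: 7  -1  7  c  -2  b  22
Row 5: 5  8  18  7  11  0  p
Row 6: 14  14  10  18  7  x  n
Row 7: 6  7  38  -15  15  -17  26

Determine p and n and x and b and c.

Row 5 has 5 + 8 + 18 + 7 + 11 + 0 = 49; the blank must be 60 − 49 = 11.
Column 4 has 0 + 21 + 14 + 7 + 18 − 15 = 45; the blank must be 60 − 45 = 15.
Column 7 has -1 − 16 + 25 + 22 + 11 + 26 = 67; the blank must be 60 − 67 = -7.
Row 6 has 14 + 14 + 10 + 18 + 7 − 7 = 56; the blank must be 60 − 56 = 4.
Row 4 has 7 − 1 + 7 + 15 − 2 + 22 = 48; the blank must be 60 − 48 = 12.

p = 11, n = -7, x = 4, b = 12, c = 15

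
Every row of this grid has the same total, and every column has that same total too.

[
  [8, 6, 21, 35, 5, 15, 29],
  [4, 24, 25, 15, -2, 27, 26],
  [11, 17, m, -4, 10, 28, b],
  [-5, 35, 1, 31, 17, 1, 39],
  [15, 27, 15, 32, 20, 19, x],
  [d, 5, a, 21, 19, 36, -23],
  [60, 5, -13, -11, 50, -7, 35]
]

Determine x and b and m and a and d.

x = -9, b = 22, m = 35, a = 35, d = 26

Rows 1 and 2 both sum to 119, so that's the common total.
The known cells in row 5 total 128, leaving 119 − 128 = -9 for the blank.
The known cells in column 7 total 97, leaving 119 − 97 = 22 for the blank.
The known cells in column 1 total 93, leaving 119 − 93 = 26 for the blank.
The known cells in row 3 total 84, leaving 119 − 84 = 35 for the blank.
The known cells in row 6 total 84, leaving 119 − 84 = 35 for the blank.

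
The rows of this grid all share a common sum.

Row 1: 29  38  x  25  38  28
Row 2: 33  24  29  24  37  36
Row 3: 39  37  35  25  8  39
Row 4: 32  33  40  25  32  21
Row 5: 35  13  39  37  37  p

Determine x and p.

x = 25, p = 22

The complete rows each total 183.
Row 1 is missing 183 − 158 = 25 (since 29 + 38 + 25 + 38 + 28 = 158).
Row 5 is missing 183 − 161 = 22 (since 35 + 13 + 39 + 37 + 37 = 161).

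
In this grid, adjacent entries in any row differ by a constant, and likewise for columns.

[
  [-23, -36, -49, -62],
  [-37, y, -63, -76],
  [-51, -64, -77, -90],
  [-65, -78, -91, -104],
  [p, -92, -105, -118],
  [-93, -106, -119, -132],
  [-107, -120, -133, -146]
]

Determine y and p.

y = -50, p = -79

Along each row the entries change by -13 per step; down each column they change by -14.
Row 2: from -37 at column 1, stepping by -13 to column 2 gives -50.
Row 5: from -92 at column 2, stepping by -13 to column 1 gives -79.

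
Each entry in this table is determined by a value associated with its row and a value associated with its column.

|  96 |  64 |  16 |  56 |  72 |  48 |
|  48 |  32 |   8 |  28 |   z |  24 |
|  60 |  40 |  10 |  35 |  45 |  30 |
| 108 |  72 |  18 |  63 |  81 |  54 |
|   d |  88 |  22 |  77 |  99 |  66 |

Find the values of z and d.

z = 36, d = 132

Each row is a constant multiple of every other row — this is a multiplication table with the headers hidden.
Row 2 is 28/56 = 1/2 times row 1, so its entry in column 5 is 72 × 1/2 = 36.
Row 5 is 77/56 = 11/8 times row 1, so its entry in column 1 is 96 × 11/8 = 132.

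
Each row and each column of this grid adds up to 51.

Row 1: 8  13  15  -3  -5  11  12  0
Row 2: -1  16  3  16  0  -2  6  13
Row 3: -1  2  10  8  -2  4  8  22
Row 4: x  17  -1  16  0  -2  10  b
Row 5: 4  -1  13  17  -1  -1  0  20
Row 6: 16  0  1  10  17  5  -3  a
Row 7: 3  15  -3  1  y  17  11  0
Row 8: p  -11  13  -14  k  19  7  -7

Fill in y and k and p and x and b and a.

y = 7, k = 35, p = 9, x = 13, b = -2, a = 5

The known cells in row 7 total 44, leaving 51 − 44 = 7 for the blank.
The known cells in column 5 total 16, leaving 51 − 16 = 35 for the blank.
The known cells in row 8 total 42, leaving 51 − 42 = 9 for the blank.
The known cells in row 6 total 46, leaving 51 − 46 = 5 for the blank.
The known cells in column 8 total 53, leaving 51 − 53 = -2 for the blank.
The known cells in row 4 total 38, leaving 51 − 38 = 13 for the blank.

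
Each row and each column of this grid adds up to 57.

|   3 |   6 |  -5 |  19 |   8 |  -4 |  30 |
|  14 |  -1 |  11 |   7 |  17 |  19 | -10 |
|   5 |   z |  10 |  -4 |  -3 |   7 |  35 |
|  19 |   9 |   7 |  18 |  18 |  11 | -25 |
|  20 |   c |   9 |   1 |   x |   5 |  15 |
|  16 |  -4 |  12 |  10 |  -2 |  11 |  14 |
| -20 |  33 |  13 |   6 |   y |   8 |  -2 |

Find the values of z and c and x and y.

z = 7, c = 7, x = 0, y = 19

Row 7 has -20 + 33 + 13 + 6 + 8 − 2 = 38; the blank must be 57 − 38 = 19.
Column 5 has 8 + 17 − 3 + 18 − 2 + 19 = 57; the blank must be 57 − 57 = 0.
Row 5 has 20 + 9 + 1 + 0 + 5 + 15 = 50; the blank must be 57 − 50 = 7.
Row 3 has 5 + 10 − 4 − 3 + 7 + 35 = 50; the blank must be 57 − 50 = 7.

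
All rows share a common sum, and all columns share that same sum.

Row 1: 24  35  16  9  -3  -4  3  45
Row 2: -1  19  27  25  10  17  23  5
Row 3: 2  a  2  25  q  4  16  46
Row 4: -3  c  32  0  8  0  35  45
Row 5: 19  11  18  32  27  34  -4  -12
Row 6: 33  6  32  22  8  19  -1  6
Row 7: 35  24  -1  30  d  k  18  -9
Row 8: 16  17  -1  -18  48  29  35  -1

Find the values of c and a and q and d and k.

c = 8, a = 5, q = 25, d = 2, k = 26

Rows 1 and 2 both sum to 125, so that's the common total.
Column 6: -4 + 17 + 4 + 0 + 34 + 19 + 29 = 99, so its missing entry is 125 − 99 = 26.
Row 4: -3 + 32 + 0 + 8 + 0 + 35 + 45 = 117, so its missing entry is 125 − 117 = 8.
Column 2: 35 + 19 + 8 + 11 + 6 + 24 + 17 = 120, so its missing entry is 125 − 120 = 5.
Row 3: 2 + 5 + 2 + 25 + 4 + 16 + 46 = 100, so its missing entry is 125 − 100 = 25.
Row 7: 35 + 24 − 1 + 30 + 26 + 18 − 9 = 123, so its missing entry is 125 − 123 = 2.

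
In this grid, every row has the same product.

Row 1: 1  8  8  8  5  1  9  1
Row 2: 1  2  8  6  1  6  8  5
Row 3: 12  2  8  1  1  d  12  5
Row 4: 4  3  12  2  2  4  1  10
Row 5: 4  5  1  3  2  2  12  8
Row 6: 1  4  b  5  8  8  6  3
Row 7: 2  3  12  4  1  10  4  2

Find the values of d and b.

d = 2, b = 1

Rows 5 and 7 each multiply to 23040, so every row has product 23040.
Row 3: 12×2×8×1×1×12×5 = 11520, so the missing entry is 23040 ÷ 11520 = 2.
Row 6: 1×4×5×8×8×6×3 = 23040, so the missing entry is 23040 ÷ 23040 = 1.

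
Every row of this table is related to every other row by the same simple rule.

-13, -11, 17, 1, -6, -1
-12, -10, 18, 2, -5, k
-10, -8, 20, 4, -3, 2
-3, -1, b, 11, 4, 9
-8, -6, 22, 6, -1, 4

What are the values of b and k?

The difference between any two rows is the same in every column — this is an addition table with the headers hidden.
Row 4 minus row 1 is -3 − (-13) = 10, so its entry in column 3 is 17 + 10 = 27.
Row 2 minus row 1 is -12 − (-13) = 1, so its entry in column 6 is -1 + 1 = 0.

b = 27, k = 0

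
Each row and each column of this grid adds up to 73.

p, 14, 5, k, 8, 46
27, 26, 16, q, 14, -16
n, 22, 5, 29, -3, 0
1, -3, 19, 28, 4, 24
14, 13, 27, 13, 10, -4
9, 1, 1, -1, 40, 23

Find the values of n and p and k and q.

The known cells in row 2 total 67, leaving 73 − 67 = 6 for the blank.
The known cells in column 4 total 75, leaving 73 − 75 = -2 for the blank.
The known cells in row 3 total 53, leaving 73 − 53 = 20 for the blank.
The known cells in row 1 total 71, leaving 73 − 71 = 2 for the blank.

n = 20, p = 2, k = -2, q = 6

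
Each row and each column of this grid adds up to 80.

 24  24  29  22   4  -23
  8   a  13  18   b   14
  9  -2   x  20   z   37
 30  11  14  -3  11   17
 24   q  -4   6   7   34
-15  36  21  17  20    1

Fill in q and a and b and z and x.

q = 13, a = -2, b = 29, z = 9, x = 7

The known cells in column 3 total 73, leaving 80 − 73 = 7 for the blank.
The known cells in row 3 total 71, leaving 80 − 71 = 9 for the blank.
The known cells in column 5 total 51, leaving 80 − 51 = 29 for the blank.
The known cells in row 2 total 82, leaving 80 − 82 = -2 for the blank.
The known cells in row 5 total 67, leaving 80 − 67 = 13 for the blank.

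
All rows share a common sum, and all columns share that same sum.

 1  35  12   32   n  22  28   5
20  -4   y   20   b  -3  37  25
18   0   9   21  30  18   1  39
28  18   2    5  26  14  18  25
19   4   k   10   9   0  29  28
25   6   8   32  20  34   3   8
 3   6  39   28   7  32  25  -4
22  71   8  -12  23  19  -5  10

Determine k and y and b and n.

k = 37, y = 21, b = 20, n = 1

Rows 3 and 4 both sum to 136, so that's the common total.
Row 1 has 1 + 35 + 12 + 32 + 22 + 28 + 5 = 135; the blank must be 136 − 135 = 1.
Column 5 has 1 + 30 + 26 + 9 + 20 + 7 + 23 = 116; the blank must be 136 − 116 = 20.
Row 2 has 20 − 4 + 20 + 20 − 3 + 37 + 25 = 115; the blank must be 136 − 115 = 21.
Row 5 has 19 + 4 + 10 + 9 + 0 + 29 + 28 = 99; the blank must be 136 − 99 = 37.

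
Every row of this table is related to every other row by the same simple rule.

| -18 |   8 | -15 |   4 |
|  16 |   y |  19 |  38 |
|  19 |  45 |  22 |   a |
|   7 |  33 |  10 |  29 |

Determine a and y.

The difference between any two rows is the same in every column — this is an addition table with the headers hidden.
Row 3 minus row 1 is 19 − (-18) = 37, so its entry in column 4 is 4 + 37 = 41.
Row 2 minus row 1 is 16 − (-18) = 34, so its entry in column 2 is 8 + 34 = 42.

a = 41, y = 42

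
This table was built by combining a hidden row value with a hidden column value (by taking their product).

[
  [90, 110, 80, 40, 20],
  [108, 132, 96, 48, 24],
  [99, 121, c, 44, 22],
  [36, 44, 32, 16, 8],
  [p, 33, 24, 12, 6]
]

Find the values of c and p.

c = 88, p = 27

Each row is a constant multiple of every other row — this is a multiplication table with the headers hidden.
Row 3 is 44/40 = 11/10 times row 1, so its entry in column 3 is 80 × 11/10 = 88.
Row 5 is 12/40 = 3/10 times row 1, so its entry in column 1 is 90 × 3/10 = 27.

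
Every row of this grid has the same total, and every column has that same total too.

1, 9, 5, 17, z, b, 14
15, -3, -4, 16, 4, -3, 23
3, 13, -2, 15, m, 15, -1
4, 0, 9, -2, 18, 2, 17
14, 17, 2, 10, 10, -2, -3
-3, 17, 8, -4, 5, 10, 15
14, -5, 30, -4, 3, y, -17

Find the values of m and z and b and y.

m = 5, z = 3, b = -1, y = 27

Rows 2 and 4 both sum to 48, so that's the common total.
The known cells in row 3 total 43, leaving 48 − 43 = 5 for the blank.
The known cells in column 5 total 45, leaving 48 − 45 = 3 for the blank.
The known cells in row 7 total 21, leaving 48 − 21 = 27 for the blank.
The known cells in row 1 total 49, leaving 48 − 49 = -1 for the blank.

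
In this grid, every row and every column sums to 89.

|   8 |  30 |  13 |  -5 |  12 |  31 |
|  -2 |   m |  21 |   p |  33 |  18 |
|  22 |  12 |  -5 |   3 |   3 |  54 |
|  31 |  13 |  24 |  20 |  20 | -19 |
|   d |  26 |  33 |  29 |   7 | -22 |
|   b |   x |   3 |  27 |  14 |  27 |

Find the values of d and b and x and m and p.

Row 5: 26 + 33 + 29 + 7 − 22 = 73, so its missing entry is 89 − 73 = 16.
Column 1: 8 − 2 + 22 + 31 + 16 = 75, so its missing entry is 89 − 75 = 14.
Row 6: 14 + 3 + 27 + 14 + 27 = 85, so its missing entry is 89 − 85 = 4.
Column 2: 30 + 12 + 13 + 26 + 4 = 85, so its missing entry is 89 − 85 = 4.
Row 2: -2 + 4 + 21 + 33 + 18 = 74, so its missing entry is 89 − 74 = 15.

d = 16, b = 14, x = 4, m = 4, p = 15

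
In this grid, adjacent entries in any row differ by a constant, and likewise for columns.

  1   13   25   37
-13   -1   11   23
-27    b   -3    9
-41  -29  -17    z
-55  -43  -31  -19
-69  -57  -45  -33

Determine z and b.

Along each row the entries change by 12 per step; down each column they change by -14.
Row 4: from -41 at column 1, stepping by 12 to column 4 gives -5.
Row 3: from -27 at column 1, stepping by 12 to column 2 gives -15.

z = -5, b = -15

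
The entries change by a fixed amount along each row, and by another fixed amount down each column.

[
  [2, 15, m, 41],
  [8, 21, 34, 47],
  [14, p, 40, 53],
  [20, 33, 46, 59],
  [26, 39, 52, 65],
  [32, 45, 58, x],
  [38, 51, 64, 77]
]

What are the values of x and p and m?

x = 71, p = 27, m = 28

Along each row the entries change by 13 per step; down each column they change by 6.
Row 6: from 32 at column 1, stepping by 13 to column 4 gives 71.
Row 3: from 14 at column 1, stepping by 13 to column 2 gives 27.
Row 1: from 2 at column 1, stepping by 13 to column 3 gives 28.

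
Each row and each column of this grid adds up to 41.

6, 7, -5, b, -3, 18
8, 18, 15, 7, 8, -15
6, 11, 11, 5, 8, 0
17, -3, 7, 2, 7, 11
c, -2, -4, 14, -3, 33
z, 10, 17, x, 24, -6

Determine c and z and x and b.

Row 5 has -2 − 4 + 14 − 3 + 33 = 38; the blank must be 41 − 38 = 3.
Column 1 has 6 + 8 + 6 + 17 + 3 = 40; the blank must be 41 − 40 = 1.
Row 6 has 1 + 10 + 17 + 24 − 6 = 46; the blank must be 41 − 46 = -5.
Row 1 has 6 + 7 − 5 − 3 + 18 = 23; the blank must be 41 − 23 = 18.

c = 3, z = 1, x = -5, b = 18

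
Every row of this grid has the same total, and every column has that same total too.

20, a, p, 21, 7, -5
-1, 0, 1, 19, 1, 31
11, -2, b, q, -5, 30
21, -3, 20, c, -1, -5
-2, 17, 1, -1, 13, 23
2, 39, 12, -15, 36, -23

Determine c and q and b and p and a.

Rows 2 and 5 both sum to 51, so that's the common total.
The known cells in column 2 total 51, leaving 51 − 51 = 0 for the blank.
The known cells in row 1 total 43, leaving 51 − 43 = 8 for the blank.
The known cells in row 4 total 32, leaving 51 − 32 = 19 for the blank.
The known cells in column 4 total 43, leaving 51 − 43 = 8 for the blank.
The known cells in row 3 total 42, leaving 51 − 42 = 9 for the blank.

c = 19, q = 8, b = 9, p = 8, a = 0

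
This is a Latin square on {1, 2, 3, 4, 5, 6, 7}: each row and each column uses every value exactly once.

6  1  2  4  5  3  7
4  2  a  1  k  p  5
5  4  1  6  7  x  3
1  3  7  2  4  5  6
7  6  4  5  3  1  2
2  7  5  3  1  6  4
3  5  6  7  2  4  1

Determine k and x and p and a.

k = 6, x = 2, p = 7, a = 3

Cell (2,3): column 3 already has {1, 2, 4, 5, 6, 7} → 3.
At (row 3, col 6): row 3 already has {1, 3, 4, 5, 6, 7}, so the value is 2.
Cell (2,5): column 5 already has {1, 2, 3, 4, 5, 7} → 6.
For row 2, column 6: row 2 already has {1, 2, 3, 4, 5, 6}; that leaves 7.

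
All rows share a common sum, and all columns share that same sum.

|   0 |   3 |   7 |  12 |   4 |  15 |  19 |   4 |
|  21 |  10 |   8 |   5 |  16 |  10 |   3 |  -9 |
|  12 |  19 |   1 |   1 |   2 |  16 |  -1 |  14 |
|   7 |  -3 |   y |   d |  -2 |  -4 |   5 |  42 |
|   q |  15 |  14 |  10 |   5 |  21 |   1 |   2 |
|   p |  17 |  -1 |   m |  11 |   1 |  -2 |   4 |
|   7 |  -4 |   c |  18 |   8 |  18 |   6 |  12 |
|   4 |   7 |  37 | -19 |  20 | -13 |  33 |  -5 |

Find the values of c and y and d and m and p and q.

c = -1, y = -1, d = 20, m = 17, p = 17, q = -4

Rows 1 and 2 both sum to 64, so that's the common total.
The known cells in row 7 total 65, leaving 64 − 65 = -1 for the blank.
The known cells in row 5 total 68, leaving 64 − 68 = -4 for the blank.
The known cells in column 1 total 47, leaving 64 − 47 = 17 for the blank.
The known cells in row 6 total 47, leaving 64 − 47 = 17 for the blank.
The known cells in column 4 total 44, leaving 64 − 44 = 20 for the blank.
The known cells in row 4 total 65, leaving 64 − 65 = -1 for the blank.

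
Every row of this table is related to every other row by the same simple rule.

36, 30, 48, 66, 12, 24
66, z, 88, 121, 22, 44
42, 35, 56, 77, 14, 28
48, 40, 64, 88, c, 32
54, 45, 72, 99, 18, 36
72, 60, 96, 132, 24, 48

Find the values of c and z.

c = 16, z = 55

Each row is a constant multiple of every other row — this is a multiplication table with the headers hidden.
Row 4 is 64/48 = 4/3 times row 1, so its entry in column 5 is 12 × 4/3 = 16.
Row 2 is 88/48 = 11/6 times row 1, so its entry in column 2 is 30 × 11/6 = 55.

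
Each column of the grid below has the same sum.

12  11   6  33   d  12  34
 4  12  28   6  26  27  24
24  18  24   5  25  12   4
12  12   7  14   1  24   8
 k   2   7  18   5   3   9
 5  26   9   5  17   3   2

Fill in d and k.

The complete columns each total 81.
Column 5 is missing 81 − 74 = 7 (since 26 + 25 + 1 + 5 + 17 = 74).
Column 1 is missing 81 − 57 = 24 (since 12 + 4 + 24 + 12 + 5 = 57).

d = 7, k = 24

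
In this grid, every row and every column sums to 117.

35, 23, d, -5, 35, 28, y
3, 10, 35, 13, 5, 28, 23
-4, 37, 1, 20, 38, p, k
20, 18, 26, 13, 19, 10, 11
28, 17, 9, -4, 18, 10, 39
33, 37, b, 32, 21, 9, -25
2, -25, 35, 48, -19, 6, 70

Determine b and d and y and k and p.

b = 10, d = 1, y = 0, k = -1, p = 26

The known cells in column 6 total 91, leaving 117 − 91 = 26 for the blank.
The known cells in row 3 total 118, leaving 117 − 118 = -1 for the blank.
The known cells in column 7 total 117, leaving 117 − 117 = 0 for the blank.
The known cells in row 1 total 116, leaving 117 − 116 = 1 for the blank.
The known cells in row 6 total 107, leaving 117 − 107 = 10 for the blank.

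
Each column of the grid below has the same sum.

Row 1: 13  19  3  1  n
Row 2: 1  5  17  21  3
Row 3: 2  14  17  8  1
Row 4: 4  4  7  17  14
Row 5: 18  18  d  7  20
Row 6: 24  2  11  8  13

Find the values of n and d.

n = 11, d = 7

Columns 1 and 4 both add up to 62, so every column sums to 62.
Column 5: 3 + 1 + 14 + 20 + 13 = 51, so the missing entry is 62 − 51 = 11.
Column 3: 3 + 17 + 17 + 7 + 11 = 55, so the missing entry is 62 − 55 = 7.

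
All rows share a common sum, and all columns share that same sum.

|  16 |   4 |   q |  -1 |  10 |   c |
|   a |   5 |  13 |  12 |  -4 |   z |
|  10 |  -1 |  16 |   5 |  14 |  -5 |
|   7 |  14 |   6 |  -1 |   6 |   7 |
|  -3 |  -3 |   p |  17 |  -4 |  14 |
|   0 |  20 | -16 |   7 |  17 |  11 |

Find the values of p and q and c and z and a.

Rows 3 and 4 both sum to 39, so that's the common total.
Row 5 has -3 − 3 + 17 − 4 + 14 = 21; the blank must be 39 − 21 = 18.
Column 3 has 13 + 16 + 6 + 18 − 16 = 37; the blank must be 39 − 37 = 2.
Row 1 has 16 + 4 + 2 − 1 + 10 = 31; the blank must be 39 − 31 = 8.
Column 6 has 8 − 5 + 7 + 14 + 11 = 35; the blank must be 39 − 35 = 4.
Row 2 has 5 + 13 + 12 − 4 + 4 = 30; the blank must be 39 − 30 = 9.

p = 18, q = 2, c = 8, z = 4, a = 9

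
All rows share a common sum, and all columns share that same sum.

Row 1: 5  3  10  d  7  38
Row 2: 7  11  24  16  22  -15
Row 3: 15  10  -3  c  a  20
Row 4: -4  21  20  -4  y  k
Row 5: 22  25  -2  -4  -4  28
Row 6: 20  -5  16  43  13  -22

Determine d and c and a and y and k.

Rows 2 and 5 both sum to 65, so that's the common total.
Row 1 has 5 + 3 + 10 + 7 + 38 = 63; the blank must be 65 − 63 = 2.
Column 4 has 2 + 16 − 4 − 4 + 43 = 53; the blank must be 65 − 53 = 12.
Row 3 has 15 + 10 − 3 + 12 + 20 = 54; the blank must be 65 − 54 = 11.
Column 5 has 7 + 22 + 11 − 4 + 13 = 49; the blank must be 65 − 49 = 16.
Row 4 has -4 + 21 + 20 − 4 + 16 = 49; the blank must be 65 − 49 = 16.

d = 2, c = 12, a = 11, y = 16, k = 16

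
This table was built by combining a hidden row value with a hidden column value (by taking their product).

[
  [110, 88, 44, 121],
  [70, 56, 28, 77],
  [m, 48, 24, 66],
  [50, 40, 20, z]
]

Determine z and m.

z = 55, m = 60

Each row is a constant multiple of every other row — this is a multiplication table with the headers hidden.
Row 4 is 20/44 = 5/11 times row 1, so its entry in column 4 is 121 × 5/11 = 55.
Row 3 is 24/44 = 6/11 times row 1, so its entry in column 1 is 110 × 6/11 = 60.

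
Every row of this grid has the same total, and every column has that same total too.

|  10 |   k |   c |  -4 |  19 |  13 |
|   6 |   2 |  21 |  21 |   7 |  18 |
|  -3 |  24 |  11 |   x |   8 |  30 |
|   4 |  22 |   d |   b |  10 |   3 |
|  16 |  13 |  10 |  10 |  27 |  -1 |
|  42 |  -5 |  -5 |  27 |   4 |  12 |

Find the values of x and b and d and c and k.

Rows 2 and 5 both sum to 75, so that's the common total.
Column 2: 2 + 24 + 22 + 13 − 5 = 56, so its missing entry is 75 − 56 = 19.
Row 3: -3 + 24 + 11 + 8 + 30 = 70, so its missing entry is 75 − 70 = 5.
Row 1: 10 + 19 − 4 + 19 + 13 = 57, so its missing entry is 75 − 57 = 18.
Column 4: -4 + 21 + 5 + 10 + 27 = 59, so its missing entry is 75 − 59 = 16.
Row 4: 4 + 22 + 16 + 10 + 3 = 55, so its missing entry is 75 − 55 = 20.

x = 5, b = 16, d = 20, c = 18, k = 19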